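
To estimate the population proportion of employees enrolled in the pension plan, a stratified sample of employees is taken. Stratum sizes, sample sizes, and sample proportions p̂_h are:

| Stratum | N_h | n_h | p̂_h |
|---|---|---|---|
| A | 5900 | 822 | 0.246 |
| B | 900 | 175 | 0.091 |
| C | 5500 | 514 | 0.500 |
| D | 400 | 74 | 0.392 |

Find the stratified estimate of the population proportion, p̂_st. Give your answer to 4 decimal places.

N = 12700; stratum weights W_h = N_h/N.
p̂_st = Σ W_h p̂_h = (5900·0.246 + 900·0.091 + 5500·0.500 + 400·0.392)/12700 = 0.34961

p̂_st ≈ 0.3496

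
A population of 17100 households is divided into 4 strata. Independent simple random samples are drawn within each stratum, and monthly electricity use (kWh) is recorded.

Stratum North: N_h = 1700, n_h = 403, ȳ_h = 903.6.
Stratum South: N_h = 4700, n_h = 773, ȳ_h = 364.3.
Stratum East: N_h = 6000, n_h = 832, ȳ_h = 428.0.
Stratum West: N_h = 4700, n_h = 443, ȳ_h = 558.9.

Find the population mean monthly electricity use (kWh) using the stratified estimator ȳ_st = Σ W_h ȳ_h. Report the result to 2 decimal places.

N = Σ N_h = 17100. Stratum weights W_h = N_h/N.
ȳ_st = (1700·903.6 + 4700·364.3 + 6000·428.0 + 4700·558.9) / 17100 = 493.7520

ȳ_st ≈ 493.75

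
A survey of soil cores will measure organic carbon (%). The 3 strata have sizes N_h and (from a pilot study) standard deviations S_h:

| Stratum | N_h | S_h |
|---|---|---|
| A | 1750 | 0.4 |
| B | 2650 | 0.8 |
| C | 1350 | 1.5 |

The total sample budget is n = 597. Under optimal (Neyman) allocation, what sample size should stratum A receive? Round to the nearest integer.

86

Neyman allocation: n_h = n · N_h S_h / Σ N_i S_i, with n = 597.
  stratum A: N_h·S_h = 1750·0.4 = 700.00
  stratum B: N_h·S_h = 2650·0.8 = 2120.00
  stratum C: N_h·S_h = 1350·1.5 = 2025.00
Σ N_h S_h = 4845.00
n for stratum A = 597·700.00/4845.00 = 86.254 → 86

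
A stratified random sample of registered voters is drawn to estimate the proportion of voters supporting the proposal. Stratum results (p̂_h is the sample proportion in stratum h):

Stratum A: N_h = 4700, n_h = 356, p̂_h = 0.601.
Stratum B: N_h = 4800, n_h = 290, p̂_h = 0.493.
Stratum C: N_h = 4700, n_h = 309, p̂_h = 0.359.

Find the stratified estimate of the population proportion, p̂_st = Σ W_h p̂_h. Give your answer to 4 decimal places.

N = 14200; stratum weights W_h = N_h/N.
p̂_st = Σ W_h p̂_h = (4700·0.601 + 4800·0.493 + 4700·0.359)/14200 = 0.48439

p̂_st ≈ 0.4844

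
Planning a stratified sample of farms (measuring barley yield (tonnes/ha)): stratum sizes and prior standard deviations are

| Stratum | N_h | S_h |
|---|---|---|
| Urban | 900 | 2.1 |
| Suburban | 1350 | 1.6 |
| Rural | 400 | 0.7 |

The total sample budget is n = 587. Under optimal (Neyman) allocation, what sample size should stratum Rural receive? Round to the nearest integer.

Neyman allocation: n_h = n · N_h S_h / Σ N_i S_i, with n = 587.
  stratum Urban: N_h·S_h = 900·2.1 = 1890.00
  stratum Suburban: N_h·S_h = 1350·1.6 = 2160.00
  stratum Rural: N_h·S_h = 400·0.7 = 280.00
Σ N_h S_h = 4330.00
n for stratum Rural = 587·280.00/4330.00 = 37.958 → 38

38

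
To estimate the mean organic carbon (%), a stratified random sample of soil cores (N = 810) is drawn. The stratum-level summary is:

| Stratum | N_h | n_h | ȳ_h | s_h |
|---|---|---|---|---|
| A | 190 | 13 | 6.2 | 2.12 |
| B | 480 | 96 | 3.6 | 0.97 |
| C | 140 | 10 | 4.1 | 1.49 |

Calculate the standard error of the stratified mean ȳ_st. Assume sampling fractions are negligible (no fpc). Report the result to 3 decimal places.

V̂(ȳ_st) = Σ W_h² s_h²/n_h, with W_h = N_h/N and N = 810:
  stratum A: (190/810)²·2.12²/13 = 0.0190224
  stratum B: (480/810)²·0.97²/96 = 0.00344179
  stratum C: (140/810)²·1.49²/10 = 0.00663221
V̂(ȳ_st) = 0.0290964
SE(ȳ_st) = √0.0290964 = 0.170577

SE(ȳ_st) ≈ 0.171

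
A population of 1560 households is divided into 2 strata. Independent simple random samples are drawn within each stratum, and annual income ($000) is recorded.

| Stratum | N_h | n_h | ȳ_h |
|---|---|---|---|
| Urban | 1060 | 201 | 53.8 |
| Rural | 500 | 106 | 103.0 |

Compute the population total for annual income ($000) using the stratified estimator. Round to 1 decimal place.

τ̂_st = Σ N_h ȳ_h = 1060·53.8 + 500·103.0 = 108528.0

τ̂_st ≈ 108528.0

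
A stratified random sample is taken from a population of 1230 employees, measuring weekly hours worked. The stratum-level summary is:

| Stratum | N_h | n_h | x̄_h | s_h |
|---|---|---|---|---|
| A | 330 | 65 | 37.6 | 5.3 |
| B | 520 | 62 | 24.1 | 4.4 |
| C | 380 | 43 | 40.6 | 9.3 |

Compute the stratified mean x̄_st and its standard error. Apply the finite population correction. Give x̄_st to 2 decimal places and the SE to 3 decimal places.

x̄_st ≈ 32.82, SE ≈ 0.494

x̄_st = Σ W_h x̄_h = (330·37.6 + 520·24.1 + 380·40.6)/1230 = 32.81951
V̂(x̄_st) = Σ W_h² (1 − n_h/N_h) s_h²/n_h, with W_h = N_h/N and N = 1230:
  stratum A: (330/1230)²·(1 − 65/330)·5.3²/65 = 0.0249797
  stratum B: (520/1230)²·(1 − 62/520)·4.4²/62 = 0.0491555
  stratum C: (380/1230)²·(1 − 43/380)·9.3²/43 = 0.170255
V̂(x̄_st) = 0.244391
SE(x̄_st) = √0.244391 = 0.494359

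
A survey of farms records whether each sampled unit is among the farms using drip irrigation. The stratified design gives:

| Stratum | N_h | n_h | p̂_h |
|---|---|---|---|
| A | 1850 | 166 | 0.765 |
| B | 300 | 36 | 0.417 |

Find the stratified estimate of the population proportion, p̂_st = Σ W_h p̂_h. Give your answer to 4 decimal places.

N = 2150; stratum weights W_h = N_h/N.
p̂_st = Σ W_h p̂_h = (1850·0.765 + 300·0.417)/2150 = 0.71644

p̂_st ≈ 0.7164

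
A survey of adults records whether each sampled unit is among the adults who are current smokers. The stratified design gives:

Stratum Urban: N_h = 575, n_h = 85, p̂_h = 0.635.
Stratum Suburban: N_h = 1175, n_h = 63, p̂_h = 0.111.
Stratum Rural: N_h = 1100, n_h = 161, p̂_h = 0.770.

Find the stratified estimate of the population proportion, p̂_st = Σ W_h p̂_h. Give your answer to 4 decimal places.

p̂_st ≈ 0.4711

N = 2850; stratum weights W_h = N_h/N.
p̂_st = Σ W_h p̂_h = (575·0.635 + 1175·0.111 + 1100·0.770)/2850 = 0.47107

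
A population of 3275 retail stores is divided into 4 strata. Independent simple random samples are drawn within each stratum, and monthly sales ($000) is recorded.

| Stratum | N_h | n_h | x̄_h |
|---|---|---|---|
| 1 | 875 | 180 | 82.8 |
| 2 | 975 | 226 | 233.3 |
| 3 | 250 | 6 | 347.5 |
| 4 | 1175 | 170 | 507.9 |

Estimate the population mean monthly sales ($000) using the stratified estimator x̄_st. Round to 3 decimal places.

N = Σ N_h = 3275. Stratum weights W_h = N_h/N.
x̄_st = (875·82.8 + 975·233.3 + 250·347.5 + 1175·507.9) / 3275 = 300.32824

x̄_st ≈ 300.328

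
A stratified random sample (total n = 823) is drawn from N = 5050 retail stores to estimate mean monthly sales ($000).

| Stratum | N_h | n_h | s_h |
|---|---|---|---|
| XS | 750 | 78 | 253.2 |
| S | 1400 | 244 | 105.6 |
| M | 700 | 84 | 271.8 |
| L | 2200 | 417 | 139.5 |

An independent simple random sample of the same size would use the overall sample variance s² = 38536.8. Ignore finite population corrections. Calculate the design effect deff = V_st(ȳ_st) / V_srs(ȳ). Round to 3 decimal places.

deff ≈ 1.012

V̂(ȳ_st) = Σ W_h² s_h²/n_h, with W_h = N_h/N and N = 5050:
  stratum XS: (750/5050)²·253.2²/78 = 18.1289
  stratum S: (1400/5050)²·105.6²/244 = 3.51246
  stratum M: (700/5050)²·271.8²/84 = 16.8979
  stratum L: (2200/5050)²·139.5²/417 = 8.85676
V_st = 47.3961
V_srs = s²/n = 38536.8/823 = 46.8248
deff = V_st / V_srs = 47.3961/46.8248 = 1.0122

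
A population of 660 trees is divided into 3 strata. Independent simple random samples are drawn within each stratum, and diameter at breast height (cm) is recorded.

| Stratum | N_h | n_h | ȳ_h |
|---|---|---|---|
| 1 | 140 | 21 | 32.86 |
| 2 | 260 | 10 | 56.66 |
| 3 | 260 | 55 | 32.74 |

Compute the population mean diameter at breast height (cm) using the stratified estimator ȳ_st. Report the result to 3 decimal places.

ȳ_st ≈ 42.188

N = Σ N_h = 660. Stratum weights W_h = N_h/N.
ȳ_st = (140·32.86 + 260·56.66 + 260·32.74) / 660 = 42.18848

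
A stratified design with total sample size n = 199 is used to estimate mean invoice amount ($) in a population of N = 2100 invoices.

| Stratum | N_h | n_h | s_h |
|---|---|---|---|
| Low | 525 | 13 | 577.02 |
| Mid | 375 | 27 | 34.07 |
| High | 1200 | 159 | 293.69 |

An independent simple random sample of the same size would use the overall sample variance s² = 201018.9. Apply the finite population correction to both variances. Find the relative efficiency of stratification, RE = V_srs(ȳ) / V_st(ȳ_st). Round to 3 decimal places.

V̂(ȳ_st) = Σ W_h² (1 − n_h/N_h) s_h²/n_h, with W_h = N_h/N and N = 2100:
  stratum Low: (525/2100)²·(1 − 13/525)·577.02²/13 = 1561.09
  stratum Mid: (375/2100)²·(1 − 27/375)·34.07²/27 = 1.27219
  stratum High: (1200/2100)²·(1 − 159/1200)·293.69²/159 = 153.665
V_st = 1716.03
V_srs = (1 − 199/2100)·201018.9/199 = 914.422
Relative efficiency = V_srs / V_st = 914.422/1716.03 = 0.5329

RE ≈ 0.533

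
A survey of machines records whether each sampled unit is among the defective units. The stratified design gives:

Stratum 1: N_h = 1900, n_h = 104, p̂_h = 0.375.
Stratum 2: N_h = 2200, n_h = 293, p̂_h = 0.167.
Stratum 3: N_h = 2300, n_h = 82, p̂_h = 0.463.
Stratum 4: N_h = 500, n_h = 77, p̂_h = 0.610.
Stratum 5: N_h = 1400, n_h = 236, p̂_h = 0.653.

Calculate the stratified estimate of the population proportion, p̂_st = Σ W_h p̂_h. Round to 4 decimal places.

N = 8300; stratum weights W_h = N_h/N.
p̂_st = Σ W_h p̂_h = (1900·0.375 + 2200·0.167 + 2300·0.463 + 500·0.610 + 1400·0.653)/8300 = 0.40530

p̂_st ≈ 0.4053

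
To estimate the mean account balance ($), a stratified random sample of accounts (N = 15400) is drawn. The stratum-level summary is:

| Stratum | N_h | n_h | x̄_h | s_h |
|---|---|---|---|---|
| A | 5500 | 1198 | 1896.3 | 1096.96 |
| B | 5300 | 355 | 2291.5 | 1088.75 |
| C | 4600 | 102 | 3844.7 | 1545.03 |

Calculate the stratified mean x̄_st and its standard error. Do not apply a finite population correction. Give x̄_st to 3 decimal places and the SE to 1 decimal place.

x̄_st ≈ 2614.300, SE ≈ 51.1

x̄_st = Σ W_h x̄_h = (5500·1896.3 + 5300·2291.5 + 4600·3844.7)/15400 = 2614.30000
V̂(x̄_st) = Σ W_h² s_h²/n_h, with W_h = N_h/N and N = 15400:
  stratum A: (5500/15400)²·1096.96²/1198 = 128.118
  stratum B: (5300/15400)²·1088.75²/355 = 395.493
  stratum C: (4600/15400)²·1545.03²/102 = 2088.08
V̂(x̄_st) = 2611.69
SE(x̄_st) = √2611.69 = 51.1047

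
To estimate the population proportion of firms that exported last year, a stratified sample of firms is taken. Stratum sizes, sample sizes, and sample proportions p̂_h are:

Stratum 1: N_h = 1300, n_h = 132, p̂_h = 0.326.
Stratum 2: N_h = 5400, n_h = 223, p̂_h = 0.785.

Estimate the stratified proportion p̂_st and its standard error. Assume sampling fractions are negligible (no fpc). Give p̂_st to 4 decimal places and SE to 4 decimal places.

p̂_st ≈ 0.6959, SE ≈ 0.0236

N = 6700; stratum weights W_h = N_h/N.
p̂_st = Σ W_h p̂_h = (1300·0.326 + 5400·0.785)/6700 = 0.69594
V̂(p̂_st) = Σ W_h² p̂_h(1−p̂_h)/(n_h−1):
  stratum 1: (1300/6700)²·0.326·0.674/131 = 6.31456e-05
  stratum 2: (5400/6700)²·0.785·0.215/222 = 0.000493848
V̂(p̂_st) = 0.000556993; SE = √V̂ = 0.0236007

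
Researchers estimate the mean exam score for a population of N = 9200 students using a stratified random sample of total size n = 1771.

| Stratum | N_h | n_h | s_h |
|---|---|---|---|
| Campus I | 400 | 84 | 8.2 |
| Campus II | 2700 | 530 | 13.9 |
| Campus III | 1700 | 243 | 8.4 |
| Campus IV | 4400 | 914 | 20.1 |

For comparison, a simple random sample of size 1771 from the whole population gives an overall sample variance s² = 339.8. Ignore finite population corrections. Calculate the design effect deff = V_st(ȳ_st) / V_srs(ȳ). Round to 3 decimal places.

deff ≈ 0.750

V̂(ȳ_st) = Σ W_h² s_h²/n_h, with W_h = N_h/N and N = 9200:
  stratum Campus I: (400/9200)²·8.2²/84 = 0.00151319
  stratum Campus II: (2700/9200)²·13.9²/530 = 0.0313983
  stratum Campus III: (1700/9200)²·8.4²/243 = 0.00991458
  stratum Campus IV: (4400/9200)²·20.1²/914 = 0.101106
V_st = 0.143932
V_srs = s²/n = 339.8/1771 = 0.191869
deff = V_st / V_srs = 0.143932/0.191869 = 0.7502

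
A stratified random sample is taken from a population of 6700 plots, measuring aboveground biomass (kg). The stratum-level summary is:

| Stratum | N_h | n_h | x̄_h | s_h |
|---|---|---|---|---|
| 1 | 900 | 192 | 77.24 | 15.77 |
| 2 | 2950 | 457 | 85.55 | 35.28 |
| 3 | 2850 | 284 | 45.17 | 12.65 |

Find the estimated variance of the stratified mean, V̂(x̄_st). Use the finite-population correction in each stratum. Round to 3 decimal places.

V̂(x̄_st) ≈ 0.556

V̂(x̄_st) = Σ W_h² (1 − n_h/N_h) s_h²/n_h, with W_h = N_h/N and N = 6700:
  stratum 1: (900/6700)²·(1 − 192/900)·15.77²/192 = 0.018386
  stratum 2: (2950/6700)²·(1 − 457/2950)·35.28²/457 = 0.446206
  stratum 3: (2850/6700)²·(1 − 284/2850)·12.65²/284 = 0.0917941
V̂(x̄_st) = 0.556386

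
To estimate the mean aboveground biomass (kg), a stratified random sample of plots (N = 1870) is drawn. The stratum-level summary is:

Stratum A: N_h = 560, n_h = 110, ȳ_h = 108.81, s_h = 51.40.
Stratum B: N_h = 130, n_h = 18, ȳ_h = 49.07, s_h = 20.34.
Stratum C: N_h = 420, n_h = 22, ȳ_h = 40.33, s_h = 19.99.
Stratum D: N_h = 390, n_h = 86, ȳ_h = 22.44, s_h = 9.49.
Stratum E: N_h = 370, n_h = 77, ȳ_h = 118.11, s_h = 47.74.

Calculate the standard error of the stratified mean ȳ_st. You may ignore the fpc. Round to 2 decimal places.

SE(ȳ_st) ≈ 2.09

V̂(ȳ_st) = Σ W_h² s_h²/n_h, with W_h = N_h/N and N = 1870:
  stratum A: (560/1870)²·51.40²/110 = 2.1539
  stratum B: (130/1870)²·20.34²/18 = 0.111079
  stratum C: (420/1870)²·19.99²/22 = 0.916259
  stratum D: (390/1870)²·9.49²/86 = 0.0455491
  stratum E: (370/1870)²·47.74²/77 = 1.15876
V̂(ȳ_st) = 4.38555
SE(ȳ_st) = √4.38555 = 2.09417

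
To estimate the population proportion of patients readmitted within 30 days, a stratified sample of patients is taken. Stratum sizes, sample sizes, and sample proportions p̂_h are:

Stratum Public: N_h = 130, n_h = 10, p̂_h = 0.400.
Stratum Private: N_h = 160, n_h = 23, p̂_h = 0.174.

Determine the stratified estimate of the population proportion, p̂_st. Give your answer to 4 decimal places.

p̂_st ≈ 0.2753

N = 290; stratum weights W_h = N_h/N.
p̂_st = Σ W_h p̂_h = (130·0.400 + 160·0.174)/290 = 0.27531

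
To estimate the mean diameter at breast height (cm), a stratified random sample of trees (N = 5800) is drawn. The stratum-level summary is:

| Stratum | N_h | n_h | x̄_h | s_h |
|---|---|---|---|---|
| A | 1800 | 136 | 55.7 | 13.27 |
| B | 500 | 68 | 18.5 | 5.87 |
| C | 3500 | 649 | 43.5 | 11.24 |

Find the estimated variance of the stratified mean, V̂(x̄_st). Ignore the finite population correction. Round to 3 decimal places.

V̂(x̄_st) ≈ 0.199

V̂(x̄_st) = Σ W_h² s_h²/n_h, with W_h = N_h/N and N = 5800:
  stratum A: (1800/5800)²·13.27²/136 = 0.124707
  stratum B: (500/5800)²·5.87²/68 = 0.00376575
  stratum C: (3500/5800)²·11.24²/649 = 0.0708872
V̂(x̄_st) = 0.19936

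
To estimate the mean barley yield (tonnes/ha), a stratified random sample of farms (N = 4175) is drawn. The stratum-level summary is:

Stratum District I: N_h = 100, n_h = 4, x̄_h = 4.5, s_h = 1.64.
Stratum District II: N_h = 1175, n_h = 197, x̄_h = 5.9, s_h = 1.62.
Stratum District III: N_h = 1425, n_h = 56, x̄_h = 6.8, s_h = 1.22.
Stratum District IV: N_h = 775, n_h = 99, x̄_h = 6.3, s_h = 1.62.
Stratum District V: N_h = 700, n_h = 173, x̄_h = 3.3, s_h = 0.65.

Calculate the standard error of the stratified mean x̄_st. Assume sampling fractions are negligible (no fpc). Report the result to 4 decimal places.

SE(x̄_st) ≈ 0.0743

V̂(x̄_st) = Σ W_h² s_h²/n_h, with W_h = N_h/N and N = 4175:
  stratum District I: (100/4175)²·1.64²/4 = 0.000385758
  stratum District II: (1175/4175)²·1.62²/197 = 0.00105518
  stratum District III: (1425/4175)²·1.22²/56 = 0.00309634
  stratum District IV: (775/4175)²·1.62²/99 = 0.000913451
  stratum District V: (700/4175)²·0.65²/173 = 6.86537e-05
V̂(x̄_st) = 0.00551938
SE(x̄_st) = √0.00551938 = 0.0742925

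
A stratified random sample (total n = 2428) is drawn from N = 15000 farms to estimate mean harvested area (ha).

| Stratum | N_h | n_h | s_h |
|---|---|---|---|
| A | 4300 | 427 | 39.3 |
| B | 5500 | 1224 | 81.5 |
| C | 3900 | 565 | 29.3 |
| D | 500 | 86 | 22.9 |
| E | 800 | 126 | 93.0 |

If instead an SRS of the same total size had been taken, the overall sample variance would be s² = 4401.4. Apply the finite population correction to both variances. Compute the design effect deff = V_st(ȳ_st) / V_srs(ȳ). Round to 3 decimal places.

deff ≈ 0.719

V̂(ȳ_st) = Σ W_h² (1 − n_h/N_h) s_h²/n_h, with W_h = N_h/N and N = 15000:
  stratum A: (4300/15000)²·(1 − 427/4300)·39.3²/427 = 0.267726
  stratum B: (5500/15000)²·(1 − 1224/5500)·81.5²/1224 = 0.56722
  stratum C: (3900/15000)²·(1 − 565/3900)·29.3²/565 = 0.0878344
  stratum D: (500/15000)²·(1 − 86/500)·22.9²/86 = 0.00560997
  stratum E: (800/15000)²·(1 − 126/800)·93.0²/126 = 0.164499
V_st = 1.09289
V_srs = (1 − 2428/15000)·4401.4/2428 = 1.51934
deff = V_st / V_srs = 1.09289/1.51934 = 0.7193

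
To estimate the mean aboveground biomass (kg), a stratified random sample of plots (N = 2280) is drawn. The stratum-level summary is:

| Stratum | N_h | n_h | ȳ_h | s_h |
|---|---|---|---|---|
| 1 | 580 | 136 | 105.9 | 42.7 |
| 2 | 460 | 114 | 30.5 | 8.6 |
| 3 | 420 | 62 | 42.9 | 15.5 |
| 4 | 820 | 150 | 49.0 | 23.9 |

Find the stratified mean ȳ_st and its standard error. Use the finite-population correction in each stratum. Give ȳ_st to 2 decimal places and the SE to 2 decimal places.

ȳ_st = Σ W_h ȳ_h = (580·105.9 + 460·30.5 + 420·42.9 + 820·49.0)/2280 = 58.61842
V̂(ȳ_st) = Σ W_h² (1 − n_h/N_h) s_h²/n_h, with W_h = N_h/N and N = 2280:
  stratum 1: (580/2280)²·(1 − 136/580)·42.7²/136 = 0.664138
  stratum 2: (460/2280)²·(1 − 114/460)·8.6²/114 = 0.0198635
  stratum 3: (420/2280)²·(1 − 62/420)·15.5²/62 = 0.112082
  stratum 4: (820/2280)²·(1 − 150/820)·23.9²/150 = 0.402461
V̂(ȳ_st) = 1.19854
SE(ȳ_st) = √1.19854 = 1.09478

ȳ_st ≈ 58.62, SE ≈ 1.09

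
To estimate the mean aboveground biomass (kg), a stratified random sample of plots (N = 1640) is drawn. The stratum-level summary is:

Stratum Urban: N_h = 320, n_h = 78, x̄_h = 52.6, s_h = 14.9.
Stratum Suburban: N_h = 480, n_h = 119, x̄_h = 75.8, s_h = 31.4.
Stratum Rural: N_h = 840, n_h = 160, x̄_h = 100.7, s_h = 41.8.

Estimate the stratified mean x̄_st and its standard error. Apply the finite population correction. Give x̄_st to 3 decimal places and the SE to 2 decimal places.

x̄_st ≈ 84.027, SE ≈ 1.71

x̄_st = Σ W_h x̄_h = (320·52.6 + 480·75.8 + 840·100.7)/1640 = 84.02683
V̂(x̄_st) = Σ W_h² (1 − n_h/N_h) s_h²/n_h, with W_h = N_h/N and N = 1640:
  stratum Urban: (320/1640)²·(1 − 78/320)·14.9²/78 = 0.0819513
  stratum Suburban: (480/1640)²·(1 − 119/480)·31.4²/119 = 0.533793
  stratum Rural: (840/1640)²·(1 − 160/840)·41.8²/160 = 2.31917
V̂(x̄_st) = 2.93492
SE(x̄_st) = √2.93492 = 1.71316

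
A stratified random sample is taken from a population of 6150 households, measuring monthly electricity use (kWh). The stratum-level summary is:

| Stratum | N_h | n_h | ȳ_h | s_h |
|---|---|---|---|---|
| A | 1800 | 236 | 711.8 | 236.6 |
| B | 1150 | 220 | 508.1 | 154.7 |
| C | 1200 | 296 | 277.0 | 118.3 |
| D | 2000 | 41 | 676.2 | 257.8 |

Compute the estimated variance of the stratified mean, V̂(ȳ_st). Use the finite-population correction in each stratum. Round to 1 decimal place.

V̂(ȳ_st) = Σ W_h² (1 − n_h/N_h) s_h²/n_h, with W_h = N_h/N and N = 6150:
  stratum A: (1800/6150)²·(1 − 236/1800)·236.6²/236 = 17.6554
  stratum B: (1150/6150)²·(1 − 220/1150)·154.7²/220 = 3.07602
  stratum C: (1200/6150)²·(1 − 296/1200)·118.3²/296 = 1.35605
  stratum D: (2000/6150)²·(1 − 41/2000)·257.8²/41 = 167.918
V̂(ȳ_st) = 190.005

V̂(ȳ_st) ≈ 190.0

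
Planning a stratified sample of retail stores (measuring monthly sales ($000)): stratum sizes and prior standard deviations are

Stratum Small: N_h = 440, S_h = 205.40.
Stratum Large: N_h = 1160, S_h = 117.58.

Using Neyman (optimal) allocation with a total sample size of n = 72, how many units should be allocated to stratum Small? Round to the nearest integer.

29

Neyman allocation: n_h = n · N_h S_h / Σ N_i S_i, with n = 72.
  stratum Small: N_h·S_h = 440·205.40 = 90376.00
  stratum Large: N_h·S_h = 1160·117.58 = 136392.80
Σ N_h S_h = 226768.80
n for stratum Small = 72·90376.00/226768.80 = 28.695 → 29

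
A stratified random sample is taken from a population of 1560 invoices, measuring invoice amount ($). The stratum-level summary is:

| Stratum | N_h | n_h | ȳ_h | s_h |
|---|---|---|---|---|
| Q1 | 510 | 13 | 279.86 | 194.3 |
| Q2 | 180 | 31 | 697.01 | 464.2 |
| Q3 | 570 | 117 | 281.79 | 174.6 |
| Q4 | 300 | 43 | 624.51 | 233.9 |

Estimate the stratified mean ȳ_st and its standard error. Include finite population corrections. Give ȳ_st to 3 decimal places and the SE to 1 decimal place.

ȳ_st = Σ W_h ȳ_h = (510·279.86 + 180·697.01 + 570·281.79 + 300·624.51)/1560 = 394.97673
V̂(ȳ_st) = Σ W_h² (1 − n_h/N_h) s_h²/n_h, with W_h = N_h/N and N = 1560:
  stratum Q1: (510/1560)²·(1 − 13/510)·194.3²/13 = 302.468
  stratum Q2: (180/1560)²·(1 − 31/180)·464.2²/31 = 76.6052
  stratum Q3: (570/1560)²·(1 − 117/570)·174.6²/117 = 27.6456
  stratum Q4: (300/1560)²·(1 − 43/300)·233.9²/43 = 40.3085
V̂(ȳ_st) = 447.027
SE(ȳ_st) = √447.027 = 21.143

ȳ_st ≈ 394.977, SE ≈ 21.1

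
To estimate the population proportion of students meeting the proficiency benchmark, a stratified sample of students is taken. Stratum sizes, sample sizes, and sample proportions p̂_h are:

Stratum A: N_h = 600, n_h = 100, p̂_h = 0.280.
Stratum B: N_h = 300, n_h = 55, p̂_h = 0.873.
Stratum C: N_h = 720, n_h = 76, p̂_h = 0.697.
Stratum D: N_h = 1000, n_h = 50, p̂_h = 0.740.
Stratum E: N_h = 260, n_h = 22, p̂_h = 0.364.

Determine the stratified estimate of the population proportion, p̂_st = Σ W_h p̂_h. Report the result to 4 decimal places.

p̂_st ≈ 0.6133

N = 2880; stratum weights W_h = N_h/N.
p̂_st = Σ W_h p̂_h = (600·0.280 + 300·0.873 + 720·0.697 + 1000·0.740 + 260·0.364)/2880 = 0.61333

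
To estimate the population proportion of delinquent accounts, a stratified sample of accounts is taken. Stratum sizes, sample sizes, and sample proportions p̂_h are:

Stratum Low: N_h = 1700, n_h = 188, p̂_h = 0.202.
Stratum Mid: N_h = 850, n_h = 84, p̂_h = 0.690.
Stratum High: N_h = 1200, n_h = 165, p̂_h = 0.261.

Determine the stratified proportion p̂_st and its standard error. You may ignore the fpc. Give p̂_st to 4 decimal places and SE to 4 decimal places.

p̂_st ≈ 0.3315, SE ≈ 0.0207

N = 3750; stratum weights W_h = N_h/N.
p̂_st = Σ W_h p̂_h = (1700·0.202 + 850·0.690 + 1200·0.261)/3750 = 0.33149
V̂(p̂_st) = Σ W_h² p̂_h(1−p̂_h)/(n_h−1):
  stratum Low: (1700/3750)²·0.202·0.798/187 = 0.000177153
  stratum Mid: (850/3750)²·0.690·0.310/83 = 0.000132406
  stratum High: (1200/3750)²·0.261·0.739/164 = 0.000120432
V̂(p̂_st) = 0.000429991; SE = √V̂ = 0.0207362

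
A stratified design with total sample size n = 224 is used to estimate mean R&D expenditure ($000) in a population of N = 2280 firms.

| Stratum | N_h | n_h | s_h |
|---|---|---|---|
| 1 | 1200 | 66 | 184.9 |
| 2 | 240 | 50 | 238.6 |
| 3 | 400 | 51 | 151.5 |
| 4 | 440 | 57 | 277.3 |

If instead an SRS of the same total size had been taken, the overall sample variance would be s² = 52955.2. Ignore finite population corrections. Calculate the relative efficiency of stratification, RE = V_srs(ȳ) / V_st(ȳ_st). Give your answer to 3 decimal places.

RE ≈ 1.074

V̂(ȳ_st) = Σ W_h² s_h²/n_h, with W_h = N_h/N and N = 2280:
  stratum 1: (1200/2280)²·184.9²/66 = 143.49
  stratum 2: (240/2280)²·238.6²/50 = 12.6161
  stratum 3: (400/2280)²·151.5²/51 = 13.8518
  stratum 4: (440/2280)²·277.3²/57 = 50.2413
V_st = 220.199
V_srs = s²/n = 52955.2/224 = 236.407
Relative efficiency = V_srs / V_st = 236.407/220.199 = 1.0736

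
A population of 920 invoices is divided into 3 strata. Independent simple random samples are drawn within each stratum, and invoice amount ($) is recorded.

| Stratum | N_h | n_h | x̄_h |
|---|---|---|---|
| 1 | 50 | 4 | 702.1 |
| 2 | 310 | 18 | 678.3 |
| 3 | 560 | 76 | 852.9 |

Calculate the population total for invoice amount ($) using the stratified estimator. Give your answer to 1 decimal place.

τ̂_st = Σ N_h x̄_h = 50·702.1 + 310·678.3 + 560·852.9 = 723002.0

τ̂_st ≈ 723002.0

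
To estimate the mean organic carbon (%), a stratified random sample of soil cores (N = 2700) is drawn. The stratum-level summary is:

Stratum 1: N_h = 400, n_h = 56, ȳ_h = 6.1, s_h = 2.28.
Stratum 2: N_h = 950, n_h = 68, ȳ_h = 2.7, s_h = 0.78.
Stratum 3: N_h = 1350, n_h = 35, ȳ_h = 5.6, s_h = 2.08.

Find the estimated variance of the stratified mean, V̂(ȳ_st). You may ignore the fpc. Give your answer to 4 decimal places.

V̂(ȳ_st) = Σ W_h² s_h²/n_h, with W_h = N_h/N and N = 2700:
  stratum 1: (400/2700)²·2.28²/56 = 0.00203739
  stratum 2: (950/2700)²·0.78²/68 = 0.00110764
  stratum 3: (1350/2700)²·2.08²/35 = 0.0309029
V̂(ȳ_st) = 0.0340479

V̂(ȳ_st) ≈ 0.0340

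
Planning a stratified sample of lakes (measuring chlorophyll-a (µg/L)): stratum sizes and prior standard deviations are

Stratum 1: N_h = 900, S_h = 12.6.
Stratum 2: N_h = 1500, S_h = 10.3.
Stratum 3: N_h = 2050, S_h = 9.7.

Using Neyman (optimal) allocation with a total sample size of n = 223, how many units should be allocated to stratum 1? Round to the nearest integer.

Neyman allocation: n_h = n · N_h S_h / Σ N_i S_i, with n = 223.
  stratum 1: N_h·S_h = 900·12.6 = 11340.00
  stratum 2: N_h·S_h = 1500·10.3 = 15450.00
  stratum 3: N_h·S_h = 2050·9.7 = 19885.00
Σ N_h S_h = 46675.00
n for stratum 1 = 223·11340.00/46675.00 = 54.179 → 54

54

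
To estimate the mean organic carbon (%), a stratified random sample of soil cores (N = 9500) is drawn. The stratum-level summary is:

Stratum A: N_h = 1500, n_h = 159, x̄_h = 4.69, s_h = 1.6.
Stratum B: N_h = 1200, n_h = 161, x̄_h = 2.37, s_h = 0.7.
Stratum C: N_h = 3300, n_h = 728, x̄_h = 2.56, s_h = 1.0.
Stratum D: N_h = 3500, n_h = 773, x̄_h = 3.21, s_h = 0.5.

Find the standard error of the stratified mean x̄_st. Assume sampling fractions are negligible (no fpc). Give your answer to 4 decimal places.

SE(x̄_st) ≈ 0.0257

V̂(x̄_st) = Σ W_h² s_h²/n_h, with W_h = N_h/N and N = 9500:
  stratum A: (1500/9500)²·1.6²/159 = 0.000401401
  stratum B: (1200/9500)²·0.7²/161 = 4.85608e-05
  stratum C: (3300/9500)²·1.0²/728 = 0.000165748
  stratum D: (3500/9500)²·0.5²/773 = 4.38985e-05
V̂(x̄_st) = 0.000659608
SE(x̄_st) = √0.000659608 = 0.0256828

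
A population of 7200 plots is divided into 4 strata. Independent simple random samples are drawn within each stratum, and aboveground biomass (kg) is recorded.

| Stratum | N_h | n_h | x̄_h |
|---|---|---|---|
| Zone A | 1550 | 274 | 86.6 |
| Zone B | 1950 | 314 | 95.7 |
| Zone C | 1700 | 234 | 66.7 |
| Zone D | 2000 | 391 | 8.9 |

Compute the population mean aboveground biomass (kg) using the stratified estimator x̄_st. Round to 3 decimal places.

x̄_st ≈ 62.783

N = Σ N_h = 7200. Stratum weights W_h = N_h/N.
x̄_st = (1550·86.6 + 1950·95.7 + 1700·66.7 + 2000·8.9) / 7200 = 62.78264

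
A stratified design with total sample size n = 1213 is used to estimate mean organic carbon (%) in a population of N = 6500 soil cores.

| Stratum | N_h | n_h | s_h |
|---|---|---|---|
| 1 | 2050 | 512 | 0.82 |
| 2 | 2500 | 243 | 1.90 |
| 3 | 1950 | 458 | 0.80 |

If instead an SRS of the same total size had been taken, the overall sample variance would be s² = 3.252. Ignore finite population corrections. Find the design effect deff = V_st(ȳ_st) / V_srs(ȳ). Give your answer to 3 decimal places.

V̂(ȳ_st) = Σ W_h² s_h²/n_h, with W_h = N_h/N and N = 6500:
  stratum 1: (2050/6500)²·0.82²/512 = 0.000130629
  stratum 2: (2500/6500)²·1.90²/243 = 0.00219763
  stratum 3: (1950/6500)²·0.80²/458 = 0.000125764
V_st = 0.00245402
V_srs = s²/n = 3.252/1213 = 0.00268096
deff = V_st / V_srs = 0.00245402/0.00268096 = 0.9154

deff ≈ 0.915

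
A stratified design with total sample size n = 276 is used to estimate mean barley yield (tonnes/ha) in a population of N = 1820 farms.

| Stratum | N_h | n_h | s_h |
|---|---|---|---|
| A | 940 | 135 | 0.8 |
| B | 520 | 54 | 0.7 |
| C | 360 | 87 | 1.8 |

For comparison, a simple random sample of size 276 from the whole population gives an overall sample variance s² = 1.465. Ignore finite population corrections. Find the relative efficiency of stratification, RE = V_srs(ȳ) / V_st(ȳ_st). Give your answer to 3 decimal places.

RE ≈ 1.533

V̂(ȳ_st) = Σ W_h² s_h²/n_h, with W_h = N_h/N and N = 1820:
  stratum A: (940/1820)²·0.8²/135 = 0.00126462
  stratum B: (520/1820)²·0.7²/54 = 0.000740741
  stratum C: (360/1820)²·1.8²/87 = 0.0014571
V_st = 0.00346245
V_srs = s²/n = 1.465/276 = 0.00530797
Relative efficiency = V_srs / V_st = 0.00530797/0.00346245 = 1.5330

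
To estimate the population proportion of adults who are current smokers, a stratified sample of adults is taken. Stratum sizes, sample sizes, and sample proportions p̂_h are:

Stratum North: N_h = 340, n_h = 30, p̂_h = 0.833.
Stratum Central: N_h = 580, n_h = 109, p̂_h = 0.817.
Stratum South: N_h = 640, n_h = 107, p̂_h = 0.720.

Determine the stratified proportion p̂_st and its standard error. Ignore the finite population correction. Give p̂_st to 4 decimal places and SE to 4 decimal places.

p̂_st ≈ 0.7807, SE ≈ 0.0272

N = 1560; stratum weights W_h = N_h/N.
p̂_st = Σ W_h p̂_h = (340·0.833 + 580·0.817 + 640·0.720)/1560 = 0.78069
V̂(p̂_st) = Σ W_h² p̂_h(1−p̂_h)/(n_h−1):
  stratum North: (340/1560)²·0.833·0.167/29 = 0.000227862
  stratum Central: (580/1560)²·0.817·0.183/108 = 0.000191362
  stratum South: (640/1560)²·0.720·0.280/106 = 0.000320107
V̂(p̂_st) = 0.000739331; SE = √V̂ = 0.0271907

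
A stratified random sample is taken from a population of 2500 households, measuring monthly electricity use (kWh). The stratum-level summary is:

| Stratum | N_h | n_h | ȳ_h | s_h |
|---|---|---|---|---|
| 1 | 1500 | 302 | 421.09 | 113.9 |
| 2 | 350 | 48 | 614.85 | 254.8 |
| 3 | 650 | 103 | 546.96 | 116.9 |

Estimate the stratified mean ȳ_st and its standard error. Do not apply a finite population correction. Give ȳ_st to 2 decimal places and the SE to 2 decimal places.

ȳ_st ≈ 480.94, SE ≈ 7.14

ȳ_st = Σ W_h ȳ_h = (1500·421.09 + 350·614.85 + 650·546.96)/2500 = 480.94260
V̂(ȳ_st) = Σ W_h² s_h²/n_h, with W_h = N_h/N and N = 2500:
  stratum 1: (1500/2500)²·113.9²/302 = 15.4648
  stratum 2: (350/2500)²·254.8²/48 = 26.5102
  stratum 3: (650/2500)²·116.9²/103 = 8.96889
V̂(ȳ_st) = 50.9439
SE(ȳ_st) = √50.9439 = 7.1375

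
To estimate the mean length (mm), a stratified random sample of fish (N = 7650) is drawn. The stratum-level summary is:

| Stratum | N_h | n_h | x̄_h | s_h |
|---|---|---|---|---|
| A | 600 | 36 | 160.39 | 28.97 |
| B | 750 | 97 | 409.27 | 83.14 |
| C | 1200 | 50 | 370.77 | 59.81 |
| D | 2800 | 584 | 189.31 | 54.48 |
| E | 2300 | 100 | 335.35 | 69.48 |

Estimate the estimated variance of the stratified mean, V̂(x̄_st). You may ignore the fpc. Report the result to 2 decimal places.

V̂(x̄_st) ≈ 7.63

V̂(x̄_st) = Σ W_h² s_h²/n_h, with W_h = N_h/N and N = 7650:
  stratum A: (600/7650)²·28.97²/36 = 0.143408
  stratum B: (750/7650)²·83.14²/97 = 0.684933
  stratum C: (1200/7650)²·59.81²/50 = 1.76042
  stratum D: (2800/7650)²·54.48²/584 = 0.680855
  stratum E: (2300/7650)²·69.48²/100 = 4.36368
V̂(x̄_st) = 7.63329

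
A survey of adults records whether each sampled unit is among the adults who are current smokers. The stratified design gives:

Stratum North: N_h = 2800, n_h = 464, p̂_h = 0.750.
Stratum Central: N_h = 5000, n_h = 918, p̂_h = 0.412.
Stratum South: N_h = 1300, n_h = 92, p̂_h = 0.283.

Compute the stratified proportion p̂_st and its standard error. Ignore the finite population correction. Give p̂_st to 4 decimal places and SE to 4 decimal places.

N = 9100; stratum weights W_h = N_h/N.
p̂_st = Σ W_h p̂_h = (2800·0.750 + 5000·0.412 + 1300·0.283)/9100 = 0.49757
V̂(p̂_st) = Σ W_h² p̂_h(1−p̂_h)/(n_h−1):
  stratum North: (2800/9100)²·0.750·0.250/463 = 3.83401e-05
  stratum Central: (5000/9100)²·0.412·0.588/917 = 7.97558e-05
  stratum South: (1300/9100)²·0.283·0.717/91 = 4.55059e-05
V̂(p̂_st) = 0.000163602; SE = √V̂ = 0.0127907

p̂_st ≈ 0.4976, SE ≈ 0.0128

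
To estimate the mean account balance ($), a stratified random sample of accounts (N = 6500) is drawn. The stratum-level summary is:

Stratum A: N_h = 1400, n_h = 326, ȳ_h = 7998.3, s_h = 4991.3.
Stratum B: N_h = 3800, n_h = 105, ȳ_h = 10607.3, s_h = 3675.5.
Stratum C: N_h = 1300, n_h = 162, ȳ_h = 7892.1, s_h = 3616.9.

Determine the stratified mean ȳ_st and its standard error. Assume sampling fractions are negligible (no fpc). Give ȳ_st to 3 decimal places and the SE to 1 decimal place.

ȳ_st ≈ 9502.322, SE ≈ 225.3

ȳ_st = Σ W_h ȳ_h = (1400·7998.3 + 3800·10607.3 + 1300·7892.1)/6500 = 9502.32154
V̂(ȳ_st) = Σ W_h² s_h²/n_h, with W_h = N_h/N and N = 6500:
  stratum A: (1400/6500)²·4991.3²/326 = 3545.19
  stratum B: (3800/6500)²·3675.5²/105 = 43972.8
  stratum C: (1300/6500)²·3616.9²/162 = 3230.11
V̂(ȳ_st) = 50748.1
SE(ȳ_st) = √50748.1 = 225.273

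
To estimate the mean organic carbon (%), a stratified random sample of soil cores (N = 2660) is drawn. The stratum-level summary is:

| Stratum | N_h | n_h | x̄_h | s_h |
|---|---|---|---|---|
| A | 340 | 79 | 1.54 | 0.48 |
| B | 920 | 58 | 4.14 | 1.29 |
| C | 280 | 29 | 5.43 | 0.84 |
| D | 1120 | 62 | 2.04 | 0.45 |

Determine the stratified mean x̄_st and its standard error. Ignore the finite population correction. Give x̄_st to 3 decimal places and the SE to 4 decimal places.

x̄_st = Σ W_h x̄_h = (340·1.54 + 920·4.14 + 280·5.43 + 1120·2.04)/2660 = 3.05925
V̂(x̄_st) = Σ W_h² s_h²/n_h, with W_h = N_h/N and N = 2660:
  stratum A: (340/2660)²·0.48²/79 = 4.76486e-05
  stratum B: (920/2660)²·1.29²/58 = 0.00343213
  stratum C: (280/2660)²·0.84²/29 = 0.000269596
  stratum D: (1120/2660)²·0.45²/62 = 0.000579037
V̂(x̄_st) = 0.00432841
SE(x̄_st) = √0.00432841 = 0.0657907

x̄_st ≈ 3.059, SE ≈ 0.0658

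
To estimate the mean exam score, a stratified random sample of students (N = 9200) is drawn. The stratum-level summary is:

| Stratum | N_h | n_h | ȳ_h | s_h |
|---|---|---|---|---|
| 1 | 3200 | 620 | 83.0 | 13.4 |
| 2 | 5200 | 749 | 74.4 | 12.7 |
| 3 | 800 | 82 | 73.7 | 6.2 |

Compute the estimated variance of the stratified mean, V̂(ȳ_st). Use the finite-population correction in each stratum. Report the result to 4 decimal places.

V̂(ȳ_st) = Σ W_h² (1 − n_h/N_h) s_h²/n_h, with W_h = N_h/N and N = 9200:
  stratum 1: (3200/9200)²·(1 − 620/3200)·13.4²/620 = 0.0282496
  stratum 2: (5200/9200)²·(1 − 749/5200)·12.7²/749 = 0.0588858
  stratum 3: (800/9200)²·(1 − 82/800)·6.2²/82 = 0.00318133
V̂(ȳ_st) = 0.0903167

V̂(ȳ_st) ≈ 0.0903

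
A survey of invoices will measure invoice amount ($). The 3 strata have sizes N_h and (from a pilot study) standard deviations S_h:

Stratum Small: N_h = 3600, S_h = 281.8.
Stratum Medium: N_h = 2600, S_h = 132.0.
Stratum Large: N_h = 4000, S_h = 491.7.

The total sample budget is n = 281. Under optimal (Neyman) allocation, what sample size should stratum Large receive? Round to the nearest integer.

Neyman allocation: n_h = n · N_h S_h / Σ N_i S_i, with n = 281.
  stratum Small: N_h·S_h = 3600·281.8 = 1014480.00
  stratum Medium: N_h·S_h = 2600·132.0 = 343200.00
  stratum Large: N_h·S_h = 4000·491.7 = 1966800.00
Σ N_h S_h = 3324480.00
n for stratum Large = 281·1966800.00/3324480.00 = 166.243 → 166

166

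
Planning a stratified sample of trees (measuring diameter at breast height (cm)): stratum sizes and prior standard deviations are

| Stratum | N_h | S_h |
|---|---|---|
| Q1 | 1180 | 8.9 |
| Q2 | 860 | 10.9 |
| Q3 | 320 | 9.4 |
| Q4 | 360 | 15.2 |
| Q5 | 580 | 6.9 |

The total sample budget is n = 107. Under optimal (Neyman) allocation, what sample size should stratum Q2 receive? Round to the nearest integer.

31

Neyman allocation: n_h = n · N_h S_h / Σ N_i S_i, with n = 107.
  stratum Q1: N_h·S_h = 1180·8.9 = 10502.00
  stratum Q2: N_h·S_h = 860·10.9 = 9374.00
  stratum Q3: N_h·S_h = 320·9.4 = 3008.00
  stratum Q4: N_h·S_h = 360·15.2 = 5472.00
  stratum Q5: N_h·S_h = 580·6.9 = 4002.00
Σ N_h S_h = 32358.00
n for stratum Q2 = 107·9374.00/32358.00 = 30.998 → 31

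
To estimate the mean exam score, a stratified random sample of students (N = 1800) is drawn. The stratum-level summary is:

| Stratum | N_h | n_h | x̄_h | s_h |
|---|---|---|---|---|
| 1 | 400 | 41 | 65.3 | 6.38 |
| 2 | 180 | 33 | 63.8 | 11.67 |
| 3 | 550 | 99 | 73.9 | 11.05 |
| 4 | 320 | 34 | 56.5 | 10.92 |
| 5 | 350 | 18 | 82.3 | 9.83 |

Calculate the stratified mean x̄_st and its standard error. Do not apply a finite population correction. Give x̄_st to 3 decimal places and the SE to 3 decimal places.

x̄_st = Σ W_h x̄_h = (400·65.3 + 180·63.8 + 550·73.9 + 320·56.5 + 350·82.3)/1800 = 69.51889
V̂(x̄_st) = Σ W_h² s_h²/n_h, with W_h = N_h/N and N = 1800:
  stratum 1: (400/1800)²·6.38²/41 = 0.0490267
  stratum 2: (180/1800)²·11.67²/33 = 0.0412694
  stratum 3: (550/1800)²·11.05²/99 = 0.115152
  stratum 4: (320/1800)²·10.92²/34 = 0.110846
  stratum 5: (350/1800)²·9.83²/18 = 0.202967
V̂(x̄_st) = 0.519261
SE(x̄_st) = √0.519261 = 0.720598

x̄_st ≈ 69.519, SE ≈ 0.721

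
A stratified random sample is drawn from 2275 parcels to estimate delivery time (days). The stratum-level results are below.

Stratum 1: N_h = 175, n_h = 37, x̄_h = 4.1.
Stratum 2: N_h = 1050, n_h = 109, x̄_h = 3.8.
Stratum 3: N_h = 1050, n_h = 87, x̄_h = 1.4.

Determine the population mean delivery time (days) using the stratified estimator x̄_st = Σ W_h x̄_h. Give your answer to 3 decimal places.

x̄_st ≈ 2.715

N = Σ N_h = 2275. Stratum weights W_h = N_h/N.
x̄_st = (175·4.1 + 1050·3.8 + 1050·1.4) / 2275 = 2.71538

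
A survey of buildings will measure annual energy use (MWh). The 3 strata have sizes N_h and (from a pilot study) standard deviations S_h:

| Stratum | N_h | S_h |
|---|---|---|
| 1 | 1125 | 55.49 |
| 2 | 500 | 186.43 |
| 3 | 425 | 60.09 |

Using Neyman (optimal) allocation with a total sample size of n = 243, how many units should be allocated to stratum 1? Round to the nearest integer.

84

Neyman allocation: n_h = n · N_h S_h / Σ N_i S_i, with n = 243.
  stratum 1: N_h·S_h = 1125·55.49 = 62426.25
  stratum 2: N_h·S_h = 500·186.43 = 93215.00
  stratum 3: N_h·S_h = 425·60.09 = 25538.25
Σ N_h S_h = 181179.50
n for stratum 1 = 243·62426.25/181179.50 = 83.727 → 84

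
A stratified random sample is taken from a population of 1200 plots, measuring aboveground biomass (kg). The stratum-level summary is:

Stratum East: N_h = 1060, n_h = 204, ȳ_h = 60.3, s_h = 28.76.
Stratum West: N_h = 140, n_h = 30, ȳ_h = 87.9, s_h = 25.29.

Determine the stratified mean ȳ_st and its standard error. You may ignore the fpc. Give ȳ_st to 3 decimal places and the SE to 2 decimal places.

ȳ_st ≈ 63.520, SE ≈ 1.86

ȳ_st = Σ W_h ȳ_h = (1060·60.3 + 140·87.9)/1200 = 63.52000
V̂(ȳ_st) = Σ W_h² s_h²/n_h, with W_h = N_h/N and N = 1200:
  stratum East: (1060/1200)²·28.76²/204 = 3.16371
  stratum West: (140/1200)²·25.29²/30 = 0.290182
V̂(ȳ_st) = 3.45389
SE(ȳ_st) = √3.45389 = 1.85847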